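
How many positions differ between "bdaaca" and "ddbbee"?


Comparing "bdaaca" and "ddbbee" position by position:
  Position 0: 'b' vs 'd' => DIFFER
  Position 1: 'd' vs 'd' => same
  Position 2: 'a' vs 'b' => DIFFER
  Position 3: 'a' vs 'b' => DIFFER
  Position 4: 'c' vs 'e' => DIFFER
  Position 5: 'a' vs 'e' => DIFFER
Positions that differ: 5

5


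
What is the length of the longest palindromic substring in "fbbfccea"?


Input: "fbbfccea"
Checking substrings for palindromes:
  [0:4] "fbbf" (len 4) => palindrome
  [1:3] "bb" (len 2) => palindrome
  [4:6] "cc" (len 2) => palindrome
Longest palindromic substring: "fbbf" with length 4

4


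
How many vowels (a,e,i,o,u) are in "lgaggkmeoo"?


Input: lgaggkmeoo
Checking each character:
  'l' at position 0: consonant
  'g' at position 1: consonant
  'a' at position 2: vowel (running total: 1)
  'g' at position 3: consonant
  'g' at position 4: consonant
  'k' at position 5: consonant
  'm' at position 6: consonant
  'e' at position 7: vowel (running total: 2)
  'o' at position 8: vowel (running total: 3)
  'o' at position 9: vowel (running total: 4)
Total vowels: 4

4


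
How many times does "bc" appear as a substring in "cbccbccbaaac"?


Searching for "bc" in "cbccbccbaaac"
Scanning each position:
  Position 0: "cb" => no
  Position 1: "bc" => MATCH
  Position 2: "cc" => no
  Position 3: "cb" => no
  Position 4: "bc" => MATCH
  Position 5: "cc" => no
  Position 6: "cb" => no
  Position 7: "ba" => no
  Position 8: "aa" => no
  Position 9: "aa" => no
  Position 10: "ac" => no
Total occurrences: 2

2


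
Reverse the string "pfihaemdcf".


Input: pfihaemdcf
Reading characters right to left:
  Position 9: 'f'
  Position 8: 'c'
  Position 7: 'd'
  Position 6: 'm'
  Position 5: 'e'
  Position 4: 'a'
  Position 3: 'h'
  Position 2: 'i'
  Position 1: 'f'
  Position 0: 'p'
Reversed: fcdmeahifp

fcdmeahifp


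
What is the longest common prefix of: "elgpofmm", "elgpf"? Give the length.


Words: elgpofmm, elgpf
  Position 0: all 'e' => match
  Position 1: all 'l' => match
  Position 2: all 'g' => match
  Position 3: all 'p' => match
  Position 4: ('o', 'f') => mismatch, stop
LCP = "elgp" (length 4)

4


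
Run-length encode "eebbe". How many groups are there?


Input: eebbe
Scanning for consecutive runs:
  Group 1: 'e' x 2 (positions 0-1)
  Group 2: 'b' x 2 (positions 2-3)
  Group 3: 'e' x 1 (positions 4-4)
Total groups: 3

3


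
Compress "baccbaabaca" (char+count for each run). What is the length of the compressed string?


Input: baccbaabaca
Runs:
  'b' x 1 => "b1"
  'a' x 1 => "a1"
  'c' x 2 => "c2"
  'b' x 1 => "b1"
  'a' x 2 => "a2"
  'b' x 1 => "b1"
  'a' x 1 => "a1"
  'c' x 1 => "c1"
  'a' x 1 => "a1"
Compressed: "b1a1c2b1a2b1a1c1a1"
Compressed length: 18

18


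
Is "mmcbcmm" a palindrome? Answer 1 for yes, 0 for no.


Input: mmcbcmm
Reversed: mmcbcmm
  Compare pos 0 ('m') with pos 6 ('m'): match
  Compare pos 1 ('m') with pos 5 ('m'): match
  Compare pos 2 ('c') with pos 4 ('c'): match
Result: palindrome

1


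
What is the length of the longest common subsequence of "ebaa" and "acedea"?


LCS of "ebaa" and "acedea"
DP table:
           a    c    e    d    e    a
      0    0    0    0    0    0    0
  e   0    0    0    1    1    1    1
  b   0    0    0    1    1    1    1
  a   0    1    1    1    1    1    2
  a   0    1    1    1    1    1    2
LCS length = dp[4][6] = 2

2


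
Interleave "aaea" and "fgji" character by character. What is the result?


Interleaving "aaea" and "fgji":
  Position 0: 'a' from first, 'f' from second => "af"
  Position 1: 'a' from first, 'g' from second => "ag"
  Position 2: 'e' from first, 'j' from second => "ej"
  Position 3: 'a' from first, 'i' from second => "ai"
Result: afagejai

afagejai


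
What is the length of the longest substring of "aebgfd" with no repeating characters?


Input: "aebgfd"
Sliding window (track last position of each char):
  Position 0 ('a'): window [0,0] length 1 -- new best
  Position 1 ('e'): window [0,1] length 2 -- new best
  Position 2 ('b'): window [0,2] length 3 -- new best
  Position 3 ('g'): window [0,3] length 4 -- new best
  Position 4 ('f'): window [0,4] length 5 -- new best
  Position 5 ('d'): window [0,5] length 6 -- new best
Longest substring with no repeats: "aebgfd" with length 6

6


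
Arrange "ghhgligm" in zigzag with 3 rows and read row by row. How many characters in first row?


Zigzag "ghhgligm" into 3 rows:
Placing characters:
  'g' => row 0
  'h' => row 1
  'h' => row 2
  'g' => row 1
  'l' => row 0
  'i' => row 1
  'g' => row 2
  'm' => row 1
Rows:
  Row 0: "gl"
  Row 1: "hgim"
  Row 2: "hg"
First row length: 2

2


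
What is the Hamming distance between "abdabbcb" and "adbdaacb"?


Comparing "abdabbcb" and "adbdaacb" position by position:
  Position 0: 'a' vs 'a' => same
  Position 1: 'b' vs 'd' => differ
  Position 2: 'd' vs 'b' => differ
  Position 3: 'a' vs 'd' => differ
  Position 4: 'b' vs 'a' => differ
  Position 5: 'b' vs 'a' => differ
  Position 6: 'c' vs 'c' => same
  Position 7: 'b' vs 'b' => same
Total differences (Hamming distance): 5

5


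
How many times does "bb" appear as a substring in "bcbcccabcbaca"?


Searching for "bb" in "bcbcccabcbaca"
Scanning each position:
  Position 0: "bc" => no
  Position 1: "cb" => no
  Position 2: "bc" => no
  Position 3: "cc" => no
  Position 4: "cc" => no
  Position 5: "ca" => no
  Position 6: "ab" => no
  Position 7: "bc" => no
  Position 8: "cb" => no
  Position 9: "ba" => no
  Position 10: "ac" => no
  Position 11: "ca" => no
Total occurrences: 0

0


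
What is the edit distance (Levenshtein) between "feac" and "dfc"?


Computing edit distance: "feac" -> "dfc"
DP table:
           d    f    c
      0    1    2    3
  f   1    1    1    2
  e   2    2    2    2
  a   3    3    3    3
  c   4    4    4    3
Edit distance = dp[4][3] = 3

3


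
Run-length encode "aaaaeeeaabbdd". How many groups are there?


Input: aaaaeeeaabbdd
Scanning for consecutive runs:
  Group 1: 'a' x 4 (positions 0-3)
  Group 2: 'e' x 3 (positions 4-6)
  Group 3: 'a' x 2 (positions 7-8)
  Group 4: 'b' x 2 (positions 9-10)
  Group 5: 'd' x 2 (positions 11-12)
Total groups: 5

5


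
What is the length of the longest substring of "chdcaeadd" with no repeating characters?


Input: "chdcaeadd"
Sliding window (track last position of each char):
  Position 0 ('c'): window [0,0] length 1 -- new best
  Position 1 ('h'): window [0,1] length 2 -- new best
  Position 2 ('d'): window [0,2] length 3 -- new best
  Position 3 ('c'): repeat (last at 0), move window start to 1
  Position 3 ('c'): window [1,3] length 3
  Position 4 ('a'): window [1,4] length 4 -- new best
  Position 5 ('e'): window [1,5] length 5 -- new best
  Position 6 ('a'): repeat (last at 4), move window start to 5
  Position 6 ('a'): window [5,6] length 2
  Position 7 ('d'): window [5,7] length 3
  Position 8 ('d'): repeat (last at 7), move window start to 8
  Position 8 ('d'): window [8,8] length 1
Longest substring with no repeats: "hdcae" with length 5

5


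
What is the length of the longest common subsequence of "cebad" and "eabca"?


LCS of "cebad" and "eabca"
DP table:
           e    a    b    c    a
      0    0    0    0    0    0
  c   0    0    0    0    1    1
  e   0    1    1    1    1    1
  b   0    1    1    2    2    2
  a   0    1    2    2    2    3
  d   0    1    2    2    2    3
LCS length = dp[5][5] = 3

3


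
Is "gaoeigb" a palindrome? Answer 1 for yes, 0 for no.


Input: gaoeigb
Reversed: bgieoag
  Compare pos 0 ('g') with pos 6 ('b'): MISMATCH
  Compare pos 1 ('a') with pos 5 ('g'): MISMATCH
  Compare pos 2 ('o') with pos 4 ('i'): MISMATCH
Result: not a palindrome

0


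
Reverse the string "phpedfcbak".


Input: phpedfcbak
Reading characters right to left:
  Position 9: 'k'
  Position 8: 'a'
  Position 7: 'b'
  Position 6: 'c'
  Position 5: 'f'
  Position 4: 'd'
  Position 3: 'e'
  Position 2: 'p'
  Position 1: 'h'
  Position 0: 'p'
Reversed: kabcfdephp

kabcfdephp


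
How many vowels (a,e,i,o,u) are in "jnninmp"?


Input: jnninmp
Checking each character:
  'j' at position 0: consonant
  'n' at position 1: consonant
  'n' at position 2: consonant
  'i' at position 3: vowel (running total: 1)
  'n' at position 4: consonant
  'm' at position 5: consonant
  'p' at position 6: consonant
Total vowels: 1

1


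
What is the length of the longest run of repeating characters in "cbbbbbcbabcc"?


Input: "cbbbbbcbabcc"
Scanning for longest run:
  Position 1 ('b'): new char, reset run to 1
  Position 2 ('b'): continues run of 'b', length=2
  Position 3 ('b'): continues run of 'b', length=3
  Position 4 ('b'): continues run of 'b', length=4
  Position 5 ('b'): continues run of 'b', length=5
  Position 6 ('c'): new char, reset run to 1
  Position 7 ('b'): new char, reset run to 1
  Position 8 ('a'): new char, reset run to 1
  Position 9 ('b'): new char, reset run to 1
  Position 10 ('c'): new char, reset run to 1
  Position 11 ('c'): continues run of 'c', length=2
Longest run: 'b' with length 5

5


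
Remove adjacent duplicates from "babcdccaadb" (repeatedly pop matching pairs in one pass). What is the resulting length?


Input: babcdccaadb
Stack-based adjacent duplicate removal:
  Read 'b': push. Stack: b
  Read 'a': push. Stack: ba
  Read 'b': push. Stack: bab
  Read 'c': push. Stack: babc
  Read 'd': push. Stack: babcd
  Read 'c': push. Stack: babcdc
  Read 'c': matches stack top 'c' => pop. Stack: babcd
  Read 'a': push. Stack: babcda
  Read 'a': matches stack top 'a' => pop. Stack: babcd
  Read 'd': matches stack top 'd' => pop. Stack: babc
  Read 'b': push. Stack: babcb
Final stack: "babcb" (length 5)

5


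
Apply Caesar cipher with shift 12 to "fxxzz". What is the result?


Caesar cipher: shift "fxxzz" by 12
  'f' (pos 5) + 12 = pos 17 = 'r'
  'x' (pos 23) + 12 = pos 9 = 'j'
  'x' (pos 23) + 12 = pos 9 = 'j'
  'z' (pos 25) + 12 = pos 11 = 'l'
  'z' (pos 25) + 12 = pos 11 = 'l'
Result: rjjll

rjjll


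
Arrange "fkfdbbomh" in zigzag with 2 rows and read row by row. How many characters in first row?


Zigzag "fkfdbbomh" into 2 rows:
Placing characters:
  'f' => row 0
  'k' => row 1
  'f' => row 0
  'd' => row 1
  'b' => row 0
  'b' => row 1
  'o' => row 0
  'm' => row 1
  'h' => row 0
Rows:
  Row 0: "ffboh"
  Row 1: "kdbm"
First row length: 5

5


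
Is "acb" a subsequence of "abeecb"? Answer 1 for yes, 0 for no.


Check if "acb" is a subsequence of "abeecb"
Greedy scan:
  Position 0 ('a'): matches sub[0] = 'a'
  Position 1 ('b'): no match needed
  Position 2 ('e'): no match needed
  Position 3 ('e'): no match needed
  Position 4 ('c'): matches sub[1] = 'c'
  Position 5 ('b'): matches sub[2] = 'b'
All 3 characters matched => is a subsequence

1


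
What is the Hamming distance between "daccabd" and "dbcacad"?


Comparing "daccabd" and "dbcacad" position by position:
  Position 0: 'd' vs 'd' => same
  Position 1: 'a' vs 'b' => differ
  Position 2: 'c' vs 'c' => same
  Position 3: 'c' vs 'a' => differ
  Position 4: 'a' vs 'c' => differ
  Position 5: 'b' vs 'a' => differ
  Position 6: 'd' vs 'd' => same
Total differences (Hamming distance): 4

4


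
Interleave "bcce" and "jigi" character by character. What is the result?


Interleaving "bcce" and "jigi":
  Position 0: 'b' from first, 'j' from second => "bj"
  Position 1: 'c' from first, 'i' from second => "ci"
  Position 2: 'c' from first, 'g' from second => "cg"
  Position 3: 'e' from first, 'i' from second => "ei"
Result: bjcicgei

bjcicgei


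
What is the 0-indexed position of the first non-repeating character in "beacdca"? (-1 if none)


Input: beacdca
Character frequencies:
  'a': 2
  'b': 1
  'c': 2
  'd': 1
  'e': 1
Scanning left to right for freq == 1:
  Position 0 ('b'): unique! => answer = 0

0


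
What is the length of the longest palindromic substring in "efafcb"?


Input: "efafcb"
Checking substrings for palindromes:
  [1:4] "faf" (len 3) => palindrome
Longest palindromic substring: "faf" with length 3

3


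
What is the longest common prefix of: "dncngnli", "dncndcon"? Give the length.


Words: dncngnli, dncndcon
  Position 0: all 'd' => match
  Position 1: all 'n' => match
  Position 2: all 'c' => match
  Position 3: all 'n' => match
  Position 4: ('g', 'd') => mismatch, stop
LCP = "dncn" (length 4)

4


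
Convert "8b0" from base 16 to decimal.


Input: "8b0" in base 16
Positional expansion:
  Digit '8' (value 8) x 16^2 = 2048
  Digit 'b' (value 11) x 16^1 = 176
  Digit '0' (value 0) x 16^0 = 0
Sum = 2224

2224


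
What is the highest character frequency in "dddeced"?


Input: dddeced
Character counts:
  'c': 1
  'd': 4
  'e': 2
Maximum frequency: 4

4


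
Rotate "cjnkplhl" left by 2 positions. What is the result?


Input: "cjnkplhl", rotate left by 2
First 2 characters: "cj"
Remaining characters: "nkplhl"
Concatenate remaining + first: "nkplhl" + "cj" = "nkplhlcj"

nkplhlcj


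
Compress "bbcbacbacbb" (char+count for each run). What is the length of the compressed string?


Input: bbcbacbacbb
Runs:
  'b' x 2 => "b2"
  'c' x 1 => "c1"
  'b' x 1 => "b1"
  'a' x 1 => "a1"
  'c' x 1 => "c1"
  'b' x 1 => "b1"
  'a' x 1 => "a1"
  'c' x 1 => "c1"
  'b' x 2 => "b2"
Compressed: "b2c1b1a1c1b1a1c1b2"
Compressed length: 18

18


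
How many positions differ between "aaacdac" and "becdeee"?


Comparing "aaacdac" and "becdeee" position by position:
  Position 0: 'a' vs 'b' => DIFFER
  Position 1: 'a' vs 'e' => DIFFER
  Position 2: 'a' vs 'c' => DIFFER
  Position 3: 'c' vs 'd' => DIFFER
  Position 4: 'd' vs 'e' => DIFFER
  Position 5: 'a' vs 'e' => DIFFER
  Position 6: 'c' vs 'e' => DIFFER
Positions that differ: 7

7


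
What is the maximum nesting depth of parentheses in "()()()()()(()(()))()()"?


Input: "()()()()()(()(()))()()"
Tracking depth:
  Position 0 '(': depth becomes 1
  Position 1 ')': depth becomes 0
  Position 2 '(': depth becomes 1
  Position 3 ')': depth becomes 0
  Position 4 '(': depth becomes 1
  Position 5 ')': depth becomes 0
  Position 6 '(': depth becomes 1
  Position 7 ')': depth becomes 0
  Position 8 '(': depth becomes 1
  Position 9 ')': depth becomes 0
  Position 10 '(': depth becomes 1
  Position 11 '(': depth becomes 2
  Position 12 ')': depth becomes 1
  Position 13 '(': depth becomes 2
  Position 14 '(': depth becomes 3
  Position 15 ')': depth becomes 2
  Position 16 ')': depth becomes 1
  Position 17 ')': depth becomes 0
  Position 18 '(': depth becomes 1
  Position 19 ')': depth becomes 0
  Position 20 '(': depth becomes 1
  Position 21 ')': depth becomes 0
Maximum depth reached: 3

3


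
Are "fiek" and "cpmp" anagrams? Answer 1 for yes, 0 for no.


Strings: "fiek", "cpmp"
Sorted first:  efik
Sorted second: cmpp
Differ at position 0: 'e' vs 'c' => not anagrams

0


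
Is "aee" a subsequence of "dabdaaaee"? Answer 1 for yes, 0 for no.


Check if "aee" is a subsequence of "dabdaaaee"
Greedy scan:
  Position 0 ('d'): no match needed
  Position 1 ('a'): matches sub[0] = 'a'
  Position 2 ('b'): no match needed
  Position 3 ('d'): no match needed
  Position 4 ('a'): no match needed
  Position 5 ('a'): no match needed
  Position 6 ('a'): no match needed
  Position 7 ('e'): matches sub[1] = 'e'
  Position 8 ('e'): matches sub[2] = 'e'
All 3 characters matched => is a subsequence

1


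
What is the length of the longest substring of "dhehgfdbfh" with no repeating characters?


Input: "dhehgfdbfh"
Sliding window (track last position of each char):
  Position 0 ('d'): window [0,0] length 1 -- new best
  Position 1 ('h'): window [0,1] length 2 -- new best
  Position 2 ('e'): window [0,2] length 3 -- new best
  Position 3 ('h'): repeat (last at 1), move window start to 2
  Position 3 ('h'): window [2,3] length 2
  Position 4 ('g'): window [2,4] length 3
  Position 5 ('f'): window [2,5] length 4 -- new best
  Position 6 ('d'): window [2,6] length 5 -- new best
  Position 7 ('b'): window [2,7] length 6 -- new best
  Position 8 ('f'): repeat (last at 5), move window start to 6
  Position 8 ('f'): window [6,8] length 3
  Position 9 ('h'): window [6,9] length 4
Longest substring with no repeats: "ehgfdb" with length 6

6


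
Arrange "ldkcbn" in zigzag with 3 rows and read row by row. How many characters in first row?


Zigzag "ldkcbn" into 3 rows:
Placing characters:
  'l' => row 0
  'd' => row 1
  'k' => row 2
  'c' => row 1
  'b' => row 0
  'n' => row 1
Rows:
  Row 0: "lb"
  Row 1: "dcn"
  Row 2: "k"
First row length: 2

2


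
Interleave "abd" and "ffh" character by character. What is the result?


Interleaving "abd" and "ffh":
  Position 0: 'a' from first, 'f' from second => "af"
  Position 1: 'b' from first, 'f' from second => "bf"
  Position 2: 'd' from first, 'h' from second => "dh"
Result: afbfdh

afbfdh


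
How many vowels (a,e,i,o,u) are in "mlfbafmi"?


Input: mlfbafmi
Checking each character:
  'm' at position 0: consonant
  'l' at position 1: consonant
  'f' at position 2: consonant
  'b' at position 3: consonant
  'a' at position 4: vowel (running total: 1)
  'f' at position 5: consonant
  'm' at position 6: consonant
  'i' at position 7: vowel (running total: 2)
Total vowels: 2

2


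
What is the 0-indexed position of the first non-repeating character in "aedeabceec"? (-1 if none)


Input: aedeabceec
Character frequencies:
  'a': 2
  'b': 1
  'c': 2
  'd': 1
  'e': 4
Scanning left to right for freq == 1:
  Position 0 ('a'): freq=2, skip
  Position 1 ('e'): freq=4, skip
  Position 2 ('d'): unique! => answer = 2

2


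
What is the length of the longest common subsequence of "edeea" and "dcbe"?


LCS of "edeea" and "dcbe"
DP table:
           d    c    b    e
      0    0    0    0    0
  e   0    0    0    0    1
  d   0    1    1    1    1
  e   0    1    1    1    2
  e   0    1    1    1    2
  a   0    1    1    1    2
LCS length = dp[5][4] = 2

2


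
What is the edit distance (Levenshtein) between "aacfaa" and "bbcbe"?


Computing edit distance: "aacfaa" -> "bbcbe"
DP table:
           b    b    c    b    e
      0    1    2    3    4    5
  a   1    1    2    3    4    5
  a   2    2    2    3    4    5
  c   3    3    3    2    3    4
  f   4    4    4    3    3    4
  a   5    5    5    4    4    4
  a   6    6    6    5    5    5
Edit distance = dp[6][5] = 5

5


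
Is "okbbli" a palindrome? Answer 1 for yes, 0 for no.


Input: okbbli
Reversed: ilbbko
  Compare pos 0 ('o') with pos 5 ('i'): MISMATCH
  Compare pos 1 ('k') with pos 4 ('l'): MISMATCH
  Compare pos 2 ('b') with pos 3 ('b'): match
Result: not a palindrome

0


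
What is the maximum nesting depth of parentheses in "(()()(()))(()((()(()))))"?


Input: "(()()(()))(()((()(()))))"
Tracking depth:
  Position 0 '(': depth becomes 1
  Position 1 '(': depth becomes 2
  Position 2 ')': depth becomes 1
  Position 3 '(': depth becomes 2
  Position 4 ')': depth becomes 1
  Position 5 '(': depth becomes 2
  Position 6 '(': depth becomes 3
  Position 7 ')': depth becomes 2
  Position 8 ')': depth becomes 1
  Position 9 ')': depth becomes 0
  Position 10 '(': depth becomes 1
  Position 11 '(': depth becomes 2
  Position 12 ')': depth becomes 1
  Position 13 '(': depth becomes 2
  Position 14 '(': depth becomes 3
  Position 15 '(': depth becomes 4
  Position 16 ')': depth becomes 3
  Position 17 '(': depth becomes 4
  Position 18 '(': depth becomes 5
  Position 19 ')': depth becomes 4
  Position 20 ')': depth becomes 3
  Position 21 ')': depth becomes 2
  Position 22 ')': depth becomes 1
  Position 23 ')': depth becomes 0
Maximum depth reached: 5

5


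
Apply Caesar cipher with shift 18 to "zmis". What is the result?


Caesar cipher: shift "zmis" by 18
  'z' (pos 25) + 18 = pos 17 = 'r'
  'm' (pos 12) + 18 = pos 4 = 'e'
  'i' (pos 8) + 18 = pos 0 = 'a'
  's' (pos 18) + 18 = pos 10 = 'k'
Result: reak

reak


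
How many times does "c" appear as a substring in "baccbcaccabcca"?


Searching for "c" in "baccbcaccabcca"
Scanning each position:
  Position 0: "b" => no
  Position 1: "a" => no
  Position 2: "c" => MATCH
  Position 3: "c" => MATCH
  Position 4: "b" => no
  Position 5: "c" => MATCH
  Position 6: "a" => no
  Position 7: "c" => MATCH
  Position 8: "c" => MATCH
  Position 9: "a" => no
  Position 10: "b" => no
  Position 11: "c" => MATCH
  Position 12: "c" => MATCH
  Position 13: "a" => no
Total occurrences: 7

7


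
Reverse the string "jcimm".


Input: jcimm
Reading characters right to left:
  Position 4: 'm'
  Position 3: 'm'
  Position 2: 'i'
  Position 1: 'c'
  Position 0: 'j'
Reversed: mmicj

mmicj


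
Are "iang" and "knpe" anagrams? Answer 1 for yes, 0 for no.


Strings: "iang", "knpe"
Sorted first:  agin
Sorted second: eknp
Differ at position 0: 'a' vs 'e' => not anagrams

0


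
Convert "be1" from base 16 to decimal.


Input: "be1" in base 16
Positional expansion:
  Digit 'b' (value 11) x 16^2 = 2816
  Digit 'e' (value 14) x 16^1 = 224
  Digit '1' (value 1) x 16^0 = 1
Sum = 3041

3041


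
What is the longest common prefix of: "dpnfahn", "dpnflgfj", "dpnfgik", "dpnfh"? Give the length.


Words: dpnfahn, dpnflgfj, dpnfgik, dpnfh
  Position 0: all 'd' => match
  Position 1: all 'p' => match
  Position 2: all 'n' => match
  Position 3: all 'f' => match
  Position 4: ('a', 'l', 'g', 'h') => mismatch, stop
LCP = "dpnf" (length 4)

4


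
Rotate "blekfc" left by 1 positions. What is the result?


Input: "blekfc", rotate left by 1
First 1 characters: "b"
Remaining characters: "lekfc"
Concatenate remaining + first: "lekfc" + "b" = "lekfcb"

lekfcb


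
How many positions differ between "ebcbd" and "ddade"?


Comparing "ebcbd" and "ddade" position by position:
  Position 0: 'e' vs 'd' => DIFFER
  Position 1: 'b' vs 'd' => DIFFER
  Position 2: 'c' vs 'a' => DIFFER
  Position 3: 'b' vs 'd' => DIFFER
  Position 4: 'd' vs 'e' => DIFFER
Positions that differ: 5

5


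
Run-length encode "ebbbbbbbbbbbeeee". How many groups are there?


Input: ebbbbbbbbbbbeeee
Scanning for consecutive runs:
  Group 1: 'e' x 1 (positions 0-0)
  Group 2: 'b' x 11 (positions 1-11)
  Group 3: 'e' x 4 (positions 12-15)
Total groups: 3

3


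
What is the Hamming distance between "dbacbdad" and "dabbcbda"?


Comparing "dbacbdad" and "dabbcbda" position by position:
  Position 0: 'd' vs 'd' => same
  Position 1: 'b' vs 'a' => differ
  Position 2: 'a' vs 'b' => differ
  Position 3: 'c' vs 'b' => differ
  Position 4: 'b' vs 'c' => differ
  Position 5: 'd' vs 'b' => differ
  Position 6: 'a' vs 'd' => differ
  Position 7: 'd' vs 'a' => differ
Total differences (Hamming distance): 7

7


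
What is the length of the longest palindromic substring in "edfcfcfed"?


Input: "edfcfcfed"
Checking substrings for palindromes:
  [2:7] "fcfcf" (len 5) => palindrome
  [2:5] "fcf" (len 3) => palindrome
  [3:6] "cfc" (len 3) => palindrome
  [4:7] "fcf" (len 3) => palindrome
Longest palindromic substring: "fcfcf" with length 5

5


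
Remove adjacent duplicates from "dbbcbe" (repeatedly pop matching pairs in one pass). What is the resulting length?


Input: dbbcbe
Stack-based adjacent duplicate removal:
  Read 'd': push. Stack: d
  Read 'b': push. Stack: db
  Read 'b': matches stack top 'b' => pop. Stack: d
  Read 'c': push. Stack: dc
  Read 'b': push. Stack: dcb
  Read 'e': push. Stack: dcbe
Final stack: "dcbe" (length 4)

4


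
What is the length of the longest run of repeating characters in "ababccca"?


Input: "ababccca"
Scanning for longest run:
  Position 1 ('b'): new char, reset run to 1
  Position 2 ('a'): new char, reset run to 1
  Position 3 ('b'): new char, reset run to 1
  Position 4 ('c'): new char, reset run to 1
  Position 5 ('c'): continues run of 'c', length=2
  Position 6 ('c'): continues run of 'c', length=3
  Position 7 ('a'): new char, reset run to 1
Longest run: 'c' with length 3

3


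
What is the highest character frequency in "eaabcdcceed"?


Input: eaabcdcceed
Character counts:
  'a': 2
  'b': 1
  'c': 3
  'd': 2
  'e': 3
Maximum frequency: 3

3


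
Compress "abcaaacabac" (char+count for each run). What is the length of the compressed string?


Input: abcaaacabac
Runs:
  'a' x 1 => "a1"
  'b' x 1 => "b1"
  'c' x 1 => "c1"
  'a' x 3 => "a3"
  'c' x 1 => "c1"
  'a' x 1 => "a1"
  'b' x 1 => "b1"
  'a' x 1 => "a1"
  'c' x 1 => "c1"
Compressed: "a1b1c1a3c1a1b1a1c1"
Compressed length: 18

18


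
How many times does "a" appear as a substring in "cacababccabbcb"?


Searching for "a" in "cacababccabbcb"
Scanning each position:
  Position 0: "c" => no
  Position 1: "a" => MATCH
  Position 2: "c" => no
  Position 3: "a" => MATCH
  Position 4: "b" => no
  Position 5: "a" => MATCH
  Position 6: "b" => no
  Position 7: "c" => no
  Position 8: "c" => no
  Position 9: "a" => MATCH
  Position 10: "b" => no
  Position 11: "b" => no
  Position 12: "c" => no
  Position 13: "b" => no
Total occurrences: 4

4


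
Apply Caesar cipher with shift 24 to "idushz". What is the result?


Caesar cipher: shift "idushz" by 24
  'i' (pos 8) + 24 = pos 6 = 'g'
  'd' (pos 3) + 24 = pos 1 = 'b'
  'u' (pos 20) + 24 = pos 18 = 's'
  's' (pos 18) + 24 = pos 16 = 'q'
  'h' (pos 7) + 24 = pos 5 = 'f'
  'z' (pos 25) + 24 = pos 23 = 'x'
Result: gbsqfx

gbsqfx


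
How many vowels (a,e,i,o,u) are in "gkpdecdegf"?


Input: gkpdecdegf
Checking each character:
  'g' at position 0: consonant
  'k' at position 1: consonant
  'p' at position 2: consonant
  'd' at position 3: consonant
  'e' at position 4: vowel (running total: 1)
  'c' at position 5: consonant
  'd' at position 6: consonant
  'e' at position 7: vowel (running total: 2)
  'g' at position 8: consonant
  'f' at position 9: consonant
Total vowels: 2

2


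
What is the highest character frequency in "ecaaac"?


Input: ecaaac
Character counts:
  'a': 3
  'c': 2
  'e': 1
Maximum frequency: 3

3


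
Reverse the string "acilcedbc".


Input: acilcedbc
Reading characters right to left:
  Position 8: 'c'
  Position 7: 'b'
  Position 6: 'd'
  Position 5: 'e'
  Position 4: 'c'
  Position 3: 'l'
  Position 2: 'i'
  Position 1: 'c'
  Position 0: 'a'
Reversed: cbdeclica

cbdeclica


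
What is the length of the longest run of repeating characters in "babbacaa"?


Input: "babbacaa"
Scanning for longest run:
  Position 1 ('a'): new char, reset run to 1
  Position 2 ('b'): new char, reset run to 1
  Position 3 ('b'): continues run of 'b', length=2
  Position 4 ('a'): new char, reset run to 1
  Position 5 ('c'): new char, reset run to 1
  Position 6 ('a'): new char, reset run to 1
  Position 7 ('a'): continues run of 'a', length=2
Longest run: 'b' with length 2

2


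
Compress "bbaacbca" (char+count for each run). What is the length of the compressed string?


Input: bbaacbca
Runs:
  'b' x 2 => "b2"
  'a' x 2 => "a2"
  'c' x 1 => "c1"
  'b' x 1 => "b1"
  'c' x 1 => "c1"
  'a' x 1 => "a1"
Compressed: "b2a2c1b1c1a1"
Compressed length: 12

12


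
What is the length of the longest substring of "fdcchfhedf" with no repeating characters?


Input: "fdcchfhedf"
Sliding window (track last position of each char):
  Position 0 ('f'): window [0,0] length 1 -- new best
  Position 1 ('d'): window [0,1] length 2 -- new best
  Position 2 ('c'): window [0,2] length 3 -- new best
  Position 3 ('c'): repeat (last at 2), move window start to 3
  Position 3 ('c'): window [3,3] length 1
  Position 4 ('h'): window [3,4] length 2
  Position 5 ('f'): window [3,5] length 3
  Position 6 ('h'): repeat (last at 4), move window start to 5
  Position 6 ('h'): window [5,6] length 2
  Position 7 ('e'): window [5,7] length 3
  Position 8 ('d'): window [5,8] length 4 -- new best
  Position 9 ('f'): repeat (last at 5), move window start to 6
  Position 9 ('f'): window [6,9] length 4
Longest substring with no repeats: "fhed" with length 4

4


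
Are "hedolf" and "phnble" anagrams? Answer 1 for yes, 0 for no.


Strings: "hedolf", "phnble"
Sorted first:  defhlo
Sorted second: behlnp
Differ at position 0: 'd' vs 'b' => not anagrams

0


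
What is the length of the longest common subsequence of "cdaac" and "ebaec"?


LCS of "cdaac" and "ebaec"
DP table:
           e    b    a    e    c
      0    0    0    0    0    0
  c   0    0    0    0    0    1
  d   0    0    0    0    0    1
  a   0    0    0    1    1    1
  a   0    0    0    1    1    1
  c   0    0    0    1    1    2
LCS length = dp[5][5] = 2

2


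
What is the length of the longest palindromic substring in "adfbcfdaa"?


Input: "adfbcfdaa"
Checking substrings for palindromes:
  [7:9] "aa" (len 2) => palindrome
Longest palindromic substring: "aa" with length 2

2


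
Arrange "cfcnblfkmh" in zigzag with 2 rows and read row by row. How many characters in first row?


Zigzag "cfcnblfkmh" into 2 rows:
Placing characters:
  'c' => row 0
  'f' => row 1
  'c' => row 0
  'n' => row 1
  'b' => row 0
  'l' => row 1
  'f' => row 0
  'k' => row 1
  'm' => row 0
  'h' => row 1
Rows:
  Row 0: "ccbfm"
  Row 1: "fnlkh"
First row length: 5

5


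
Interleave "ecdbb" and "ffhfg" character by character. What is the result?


Interleaving "ecdbb" and "ffhfg":
  Position 0: 'e' from first, 'f' from second => "ef"
  Position 1: 'c' from first, 'f' from second => "cf"
  Position 2: 'd' from first, 'h' from second => "dh"
  Position 3: 'b' from first, 'f' from second => "bf"
  Position 4: 'b' from first, 'g' from second => "bg"
Result: efcfdhbfbg

efcfdhbfbg


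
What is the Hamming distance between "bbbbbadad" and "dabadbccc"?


Comparing "bbbbbadad" and "dabadbccc" position by position:
  Position 0: 'b' vs 'd' => differ
  Position 1: 'b' vs 'a' => differ
  Position 2: 'b' vs 'b' => same
  Position 3: 'b' vs 'a' => differ
  Position 4: 'b' vs 'd' => differ
  Position 5: 'a' vs 'b' => differ
  Position 6: 'd' vs 'c' => differ
  Position 7: 'a' vs 'c' => differ
  Position 8: 'd' vs 'c' => differ
Total differences (Hamming distance): 8

8


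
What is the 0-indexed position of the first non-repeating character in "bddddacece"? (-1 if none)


Input: bddddacece
Character frequencies:
  'a': 1
  'b': 1
  'c': 2
  'd': 4
  'e': 2
Scanning left to right for freq == 1:
  Position 0 ('b'): unique! => answer = 0

0


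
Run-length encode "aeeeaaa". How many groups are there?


Input: aeeeaaa
Scanning for consecutive runs:
  Group 1: 'a' x 1 (positions 0-0)
  Group 2: 'e' x 3 (positions 1-3)
  Group 3: 'a' x 3 (positions 4-6)
Total groups: 3

3


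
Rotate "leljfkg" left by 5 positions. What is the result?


Input: "leljfkg", rotate left by 5
First 5 characters: "leljf"
Remaining characters: "kg"
Concatenate remaining + first: "kg" + "leljf" = "kgleljf"

kgleljf


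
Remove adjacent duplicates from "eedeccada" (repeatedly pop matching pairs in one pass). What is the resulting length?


Input: eedeccada
Stack-based adjacent duplicate removal:
  Read 'e': push. Stack: e
  Read 'e': matches stack top 'e' => pop. Stack: (empty)
  Read 'd': push. Stack: d
  Read 'e': push. Stack: de
  Read 'c': push. Stack: dec
  Read 'c': matches stack top 'c' => pop. Stack: de
  Read 'a': push. Stack: dea
  Read 'd': push. Stack: dead
  Read 'a': push. Stack: deada
Final stack: "deada" (length 5)

5


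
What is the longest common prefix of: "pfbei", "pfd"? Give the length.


Words: pfbei, pfd
  Position 0: all 'p' => match
  Position 1: all 'f' => match
  Position 2: ('b', 'd') => mismatch, stop
LCP = "pf" (length 2)

2


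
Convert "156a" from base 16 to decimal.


Input: "156a" in base 16
Positional expansion:
  Digit '1' (value 1) x 16^3 = 4096
  Digit '5' (value 5) x 16^2 = 1280
  Digit '6' (value 6) x 16^1 = 96
  Digit 'a' (value 10) x 16^0 = 10
Sum = 5482

5482


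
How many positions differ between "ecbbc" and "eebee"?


Comparing "ecbbc" and "eebee" position by position:
  Position 0: 'e' vs 'e' => same
  Position 1: 'c' vs 'e' => DIFFER
  Position 2: 'b' vs 'b' => same
  Position 3: 'b' vs 'e' => DIFFER
  Position 4: 'c' vs 'e' => DIFFER
Positions that differ: 3

3


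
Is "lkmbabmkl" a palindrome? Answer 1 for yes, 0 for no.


Input: lkmbabmkl
Reversed: lkmbabmkl
  Compare pos 0 ('l') with pos 8 ('l'): match
  Compare pos 1 ('k') with pos 7 ('k'): match
  Compare pos 2 ('m') with pos 6 ('m'): match
  Compare pos 3 ('b') with pos 5 ('b'): match
Result: palindrome

1


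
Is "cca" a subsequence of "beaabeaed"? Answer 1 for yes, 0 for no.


Check if "cca" is a subsequence of "beaabeaed"
Greedy scan:
  Position 0 ('b'): no match needed
  Position 1 ('e'): no match needed
  Position 2 ('a'): no match needed
  Position 3 ('a'): no match needed
  Position 4 ('b'): no match needed
  Position 5 ('e'): no match needed
  Position 6 ('a'): no match needed
  Position 7 ('e'): no match needed
  Position 8 ('d'): no match needed
Only matched 0/3 characters => not a subsequence

0


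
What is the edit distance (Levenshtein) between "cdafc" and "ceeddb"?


Computing edit distance: "cdafc" -> "ceeddb"
DP table:
           c    e    e    d    d    b
      0    1    2    3    4    5    6
  c   1    0    1    2    3    4    5
  d   2    1    1    2    2    3    4
  a   3    2    2    2    3    3    4
  f   4    3    3    3    3    4    4
  c   5    4    4    4    4    4    5
Edit distance = dp[5][6] = 5

5


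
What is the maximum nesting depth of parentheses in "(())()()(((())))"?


Input: "(())()()(((())))"
Tracking depth:
  Position 0 '(': depth becomes 1
  Position 1 '(': depth becomes 2
  Position 2 ')': depth becomes 1
  Position 3 ')': depth becomes 0
  Position 4 '(': depth becomes 1
  Position 5 ')': depth becomes 0
  Position 6 '(': depth becomes 1
  Position 7 ')': depth becomes 0
  Position 8 '(': depth becomes 1
  Position 9 '(': depth becomes 2
  Position 10 '(': depth becomes 3
  Position 11 '(': depth becomes 4
  Position 12 ')': depth becomes 3
  Position 13 ')': depth becomes 2
  Position 14 ')': depth becomes 1
  Position 15 ')': depth becomes 0
Maximum depth reached: 4

4


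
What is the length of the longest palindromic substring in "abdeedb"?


Input: "abdeedb"
Checking substrings for palindromes:
  [1:7] "bdeedb" (len 6) => palindrome
  [2:6] "deed" (len 4) => palindrome
  [3:5] "ee" (len 2) => palindrome
Longest palindromic substring: "bdeedb" with length 6

6


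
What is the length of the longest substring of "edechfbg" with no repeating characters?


Input: "edechfbg"
Sliding window (track last position of each char):
  Position 0 ('e'): window [0,0] length 1 -- new best
  Position 1 ('d'): window [0,1] length 2 -- new best
  Position 2 ('e'): repeat (last at 0), move window start to 1
  Position 2 ('e'): window [1,2] length 2
  Position 3 ('c'): window [1,3] length 3 -- new best
  Position 4 ('h'): window [1,4] length 4 -- new best
  Position 5 ('f'): window [1,5] length 5 -- new best
  Position 6 ('b'): window [1,6] length 6 -- new best
  Position 7 ('g'): window [1,7] length 7 -- new best
Longest substring with no repeats: "dechfbg" with length 7

7


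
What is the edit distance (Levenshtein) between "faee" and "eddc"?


Computing edit distance: "faee" -> "eddc"
DP table:
           e    d    d    c
      0    1    2    3    4
  f   1    1    2    3    4
  a   2    2    2    3    4
  e   3    2    3    3    4
  e   4    3    3    4    4
Edit distance = dp[4][4] = 4

4


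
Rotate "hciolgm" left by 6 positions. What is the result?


Input: "hciolgm", rotate left by 6
First 6 characters: "hciolg"
Remaining characters: "m"
Concatenate remaining + first: "m" + "hciolg" = "mhciolg"

mhciolg


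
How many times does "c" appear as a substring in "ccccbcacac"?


Searching for "c" in "ccccbcacac"
Scanning each position:
  Position 0: "c" => MATCH
  Position 1: "c" => MATCH
  Position 2: "c" => MATCH
  Position 3: "c" => MATCH
  Position 4: "b" => no
  Position 5: "c" => MATCH
  Position 6: "a" => no
  Position 7: "c" => MATCH
  Position 8: "a" => no
  Position 9: "c" => MATCH
Total occurrences: 7

7


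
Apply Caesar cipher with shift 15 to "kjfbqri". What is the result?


Caesar cipher: shift "kjfbqri" by 15
  'k' (pos 10) + 15 = pos 25 = 'z'
  'j' (pos 9) + 15 = pos 24 = 'y'
  'f' (pos 5) + 15 = pos 20 = 'u'
  'b' (pos 1) + 15 = pos 16 = 'q'
  'q' (pos 16) + 15 = pos 5 = 'f'
  'r' (pos 17) + 15 = pos 6 = 'g'
  'i' (pos 8) + 15 = pos 23 = 'x'
Result: zyuqfgx

zyuqfgx


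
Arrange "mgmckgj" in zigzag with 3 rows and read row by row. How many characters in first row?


Zigzag "mgmckgj" into 3 rows:
Placing characters:
  'm' => row 0
  'g' => row 1
  'm' => row 2
  'c' => row 1
  'k' => row 0
  'g' => row 1
  'j' => row 2
Rows:
  Row 0: "mk"
  Row 1: "gcg"
  Row 2: "mj"
First row length: 2

2


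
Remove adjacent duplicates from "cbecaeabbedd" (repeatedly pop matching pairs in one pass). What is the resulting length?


Input: cbecaeabbedd
Stack-based adjacent duplicate removal:
  Read 'c': push. Stack: c
  Read 'b': push. Stack: cb
  Read 'e': push. Stack: cbe
  Read 'c': push. Stack: cbec
  Read 'a': push. Stack: cbeca
  Read 'e': push. Stack: cbecae
  Read 'a': push. Stack: cbecaea
  Read 'b': push. Stack: cbecaeab
  Read 'b': matches stack top 'b' => pop. Stack: cbecaea
  Read 'e': push. Stack: cbecaeae
  Read 'd': push. Stack: cbecaeaed
  Read 'd': matches stack top 'd' => pop. Stack: cbecaeae
Final stack: "cbecaeae" (length 8)

8


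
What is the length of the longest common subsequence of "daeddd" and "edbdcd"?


LCS of "daeddd" and "edbdcd"
DP table:
           e    d    b    d    c    d
      0    0    0    0    0    0    0
  d   0    0    1    1    1    1    1
  a   0    0    1    1    1    1    1
  e   0    1    1    1    1    1    1
  d   0    1    2    2    2    2    2
  d   0    1    2    2    3    3    3
  d   0    1    2    2    3    3    4
LCS length = dp[6][6] = 4

4


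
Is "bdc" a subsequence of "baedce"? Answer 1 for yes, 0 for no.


Check if "bdc" is a subsequence of "baedce"
Greedy scan:
  Position 0 ('b'): matches sub[0] = 'b'
  Position 1 ('a'): no match needed
  Position 2 ('e'): no match needed
  Position 3 ('d'): matches sub[1] = 'd'
  Position 4 ('c'): matches sub[2] = 'c'
  Position 5 ('e'): no match needed
All 3 characters matched => is a subsequence

1


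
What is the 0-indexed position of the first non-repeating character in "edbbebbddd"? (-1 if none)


Input: edbbebbddd
Character frequencies:
  'b': 4
  'd': 4
  'e': 2
Scanning left to right for freq == 1:
  Position 0 ('e'): freq=2, skip
  Position 1 ('d'): freq=4, skip
  Position 2 ('b'): freq=4, skip
  Position 3 ('b'): freq=4, skip
  Position 4 ('e'): freq=2, skip
  Position 5 ('b'): freq=4, skip
  Position 6 ('b'): freq=4, skip
  Position 7 ('d'): freq=4, skip
  Position 8 ('d'): freq=4, skip
  Position 9 ('d'): freq=4, skip
  No unique character found => answer = -1

-1


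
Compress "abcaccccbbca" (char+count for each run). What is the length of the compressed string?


Input: abcaccccbbca
Runs:
  'a' x 1 => "a1"
  'b' x 1 => "b1"
  'c' x 1 => "c1"
  'a' x 1 => "a1"
  'c' x 4 => "c4"
  'b' x 2 => "b2"
  'c' x 1 => "c1"
  'a' x 1 => "a1"
Compressed: "a1b1c1a1c4b2c1a1"
Compressed length: 16

16


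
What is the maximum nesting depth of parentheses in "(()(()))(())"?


Input: "(()(()))(())"
Tracking depth:
  Position 0 '(': depth becomes 1
  Position 1 '(': depth becomes 2
  Position 2 ')': depth becomes 1
  Position 3 '(': depth becomes 2
  Position 4 '(': depth becomes 3
  Position 5 ')': depth becomes 2
  Position 6 ')': depth becomes 1
  Position 7 ')': depth becomes 0
  Position 8 '(': depth becomes 1
  Position 9 '(': depth becomes 2
  Position 10 ')': depth becomes 1
  Position 11 ')': depth becomes 0
Maximum depth reached: 3

3


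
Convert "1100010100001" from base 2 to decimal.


Input: "1100010100001" in base 2
Positional expansion:
  Digit '1' (value 1) x 2^12 = 4096
  Digit '1' (value 1) x 2^11 = 2048
  Digit '0' (value 0) x 2^10 = 0
  Digit '0' (value 0) x 2^9 = 0
  Digit '0' (value 0) x 2^8 = 0
  Digit '1' (value 1) x 2^7 = 128
  Digit '0' (value 0) x 2^6 = 0
  Digit '1' (value 1) x 2^5 = 32
  Digit '0' (value 0) x 2^4 = 0
  Digit '0' (value 0) x 2^3 = 0
  Digit '0' (value 0) x 2^2 = 0
  Digit '0' (value 0) x 2^1 = 0
  Digit '1' (value 1) x 2^0 = 1
Sum = 6305

6305
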